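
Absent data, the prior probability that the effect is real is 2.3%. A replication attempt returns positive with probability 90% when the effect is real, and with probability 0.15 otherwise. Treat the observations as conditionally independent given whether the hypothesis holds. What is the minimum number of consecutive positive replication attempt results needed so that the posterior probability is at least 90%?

4

Prior odds = 0.023/0.977 = 23/977.
Likelihood ratio of a positive result = 0.9/0.15 = 6.
Target odds: 0.9 ÷ 0.1 = 9.
Require 6ⁿ ≥ 9 ÷ (23/977) = 8793/23.
6³ = 216 falls short of 8793/23 but 6⁴ = 1296 reaches it, so n = 4.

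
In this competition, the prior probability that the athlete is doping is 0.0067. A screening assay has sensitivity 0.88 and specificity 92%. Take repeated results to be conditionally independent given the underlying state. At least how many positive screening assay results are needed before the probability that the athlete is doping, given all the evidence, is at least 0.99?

Prior odds: 0.0067 ÷ 0.9933 = 67/9933.
False-positive rate = 1 − 0.92 = 0.08; likelihood ratio of a positive = 0.88/0.08 = 11.
Target posterior odds = 0.99/0.01 = 99.
Require 11ⁿ ≥ 99 ÷ (67/9933) = 983367/67.
11⁴ = 14641 falls short of 983367/67 but 11⁵ = 161051 reaches it, so n = 5.

5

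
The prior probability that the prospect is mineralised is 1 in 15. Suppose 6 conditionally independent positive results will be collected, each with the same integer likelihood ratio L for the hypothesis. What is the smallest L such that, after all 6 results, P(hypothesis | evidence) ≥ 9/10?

3

Prior odds = (1/15)/(14/15) = 1/14.
Target odds = 0.9/0.1 = 9.
Need L⁶ ≥ 9 ÷ (1/14) = 126.
2⁶ = 64 < 126 ≤ 729 = 3⁶, so L = 3.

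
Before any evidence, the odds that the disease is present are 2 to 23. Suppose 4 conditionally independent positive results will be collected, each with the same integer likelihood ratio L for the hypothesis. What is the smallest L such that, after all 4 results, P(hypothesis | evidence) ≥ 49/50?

5

Prior odds = 2/23.
Target odds = 0.98/0.02 = 49.
Need L⁴ ≥ 49 ÷ (2/23) = 563.5.
4⁴ = 256 < 563.5 ≤ 625 = 5⁴, so L = 5.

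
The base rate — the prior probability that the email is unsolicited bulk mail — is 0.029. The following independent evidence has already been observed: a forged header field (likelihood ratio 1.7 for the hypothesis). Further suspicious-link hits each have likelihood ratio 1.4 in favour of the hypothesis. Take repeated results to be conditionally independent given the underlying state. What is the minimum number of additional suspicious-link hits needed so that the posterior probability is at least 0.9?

16

Prior odds = 0.029/0.971 = 29/971.
Bayes factor of the evidence already in hand = 1.7.
Odds after that evidence = (29/971) × 1.7 = 493/9710.
Target odds = 0.9/0.1 = 9.
Need 1.4ⁿ ≥ 9 ÷ (493/9710) = 87390/493.
1.4¹⁵ ≈155.568 falls short of 87390/493 but 1.4¹⁶ ≈217.795 reaches it, so n = 16.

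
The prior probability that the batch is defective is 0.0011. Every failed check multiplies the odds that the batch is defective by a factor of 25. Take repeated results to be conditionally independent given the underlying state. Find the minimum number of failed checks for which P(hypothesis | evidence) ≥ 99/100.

4

Prior odds: 0.0011 ÷ 0.9989 = 11/9989.
Likelihood ratio per failed check = 25.
Target posterior odds = 0.99/0.01 = 99.
Require 25ⁿ ≥ 99 ÷ (11/9989) = 89901.
25³ = 15625 falls short of 89901 but 25⁴ = 390625 reaches it, so n = 4.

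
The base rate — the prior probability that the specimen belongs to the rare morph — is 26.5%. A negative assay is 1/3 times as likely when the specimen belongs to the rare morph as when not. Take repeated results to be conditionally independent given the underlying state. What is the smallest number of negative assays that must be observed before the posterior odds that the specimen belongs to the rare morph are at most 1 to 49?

Prior odds = 0.265/0.735 = 53/147.
Likelihood ratio per negative assay = 1/3.
Target odds = 1/49.
Need (53/147) × (1/3)ⁿ ≤ 1/49, i.e. (1/3)ⁿ ≤ 3/53.
(1/3)² = 1/9 is still above 3/53 but (1/3)³ = 1/27 is at or below it, so n = 3.

3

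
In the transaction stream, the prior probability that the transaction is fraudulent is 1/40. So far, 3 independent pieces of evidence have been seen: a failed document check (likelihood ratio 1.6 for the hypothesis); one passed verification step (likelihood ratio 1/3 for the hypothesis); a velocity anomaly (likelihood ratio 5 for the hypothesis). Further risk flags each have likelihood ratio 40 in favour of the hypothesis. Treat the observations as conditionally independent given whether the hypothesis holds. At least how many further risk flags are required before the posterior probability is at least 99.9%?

Prior odds = 0.025/0.975 = 1/39.
Combined Bayes factor of the evidence already in hand = 1.6 × (1/3) × 5 = 8/3.
Odds after that evidence = (1/39) × 8/3 = 8/117.
Target odds = 0.999/0.001 = 999.
Need 40ⁿ ≥ 999 ÷ (8/117) = 14610.375.
40² = 1600 falls short of 14610.375 but 40³ = 64000 reaches it, so n = 3.

3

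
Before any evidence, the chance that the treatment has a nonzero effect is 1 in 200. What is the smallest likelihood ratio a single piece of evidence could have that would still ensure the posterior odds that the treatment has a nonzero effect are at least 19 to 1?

Prior odds = 0.005/0.995 = 1/199.
Target odds = 19.
Required Bayes factor = 19 ÷ (1/199) = 3781.

3781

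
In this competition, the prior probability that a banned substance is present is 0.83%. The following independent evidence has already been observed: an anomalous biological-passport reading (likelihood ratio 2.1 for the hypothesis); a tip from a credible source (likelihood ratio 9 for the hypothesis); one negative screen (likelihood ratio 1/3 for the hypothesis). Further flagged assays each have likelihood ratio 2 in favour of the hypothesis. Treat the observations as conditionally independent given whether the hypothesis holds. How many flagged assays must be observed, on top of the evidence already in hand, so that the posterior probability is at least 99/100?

Prior odds = 0.0083/0.9917 = 83/9917.
Combined Bayes factor of the evidence already in hand = 2.1 × 9 × (1/3) = 6.3.
Odds after that evidence = (83/9917) × 6.3 = 5229/99170.
Target odds = 0.99/0.01 = 99.
Need 2ⁿ ≥ 99 ÷ (5229/99170) = 1090870/581.
2¹⁰ = 1024 falls short of 1090870/581 but 2¹¹ = 2048 reaches it, so n = 11.

11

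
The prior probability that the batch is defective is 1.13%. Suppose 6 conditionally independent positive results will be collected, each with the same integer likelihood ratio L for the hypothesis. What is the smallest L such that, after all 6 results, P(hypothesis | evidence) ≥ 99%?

5

Prior odds = 0.0113/0.9887 = 113/9887.
Target odds = 0.99/0.01 = 99.
Need L⁶ ≥ 99 ÷ (113/9887) = 978813/113.
4⁶ = 4096 < 978813/113 ≤ 15625 = 5⁶, so L = 5.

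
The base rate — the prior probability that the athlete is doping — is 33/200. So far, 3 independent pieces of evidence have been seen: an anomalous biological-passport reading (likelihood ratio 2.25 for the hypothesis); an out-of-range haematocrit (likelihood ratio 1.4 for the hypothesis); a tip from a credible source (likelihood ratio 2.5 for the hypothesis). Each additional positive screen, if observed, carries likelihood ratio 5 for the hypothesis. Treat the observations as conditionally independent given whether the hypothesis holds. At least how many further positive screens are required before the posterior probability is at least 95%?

2

Prior odds = 0.165/0.835 = 33/167.
Combined Bayes factor of the evidence already in hand = 2.25 × 1.4 × 2.5 = 7.875.
Odds after that evidence = (33/167) × 7.875 = 2079/1336.
Target odds = 0.95/0.05 = 19.
Need 5ⁿ ≥ 19 ÷ (2079/1336) = 25384/2079.
5¹ = 5 falls short of 25384/2079 but 5² = 25 reaches it, so n = 2.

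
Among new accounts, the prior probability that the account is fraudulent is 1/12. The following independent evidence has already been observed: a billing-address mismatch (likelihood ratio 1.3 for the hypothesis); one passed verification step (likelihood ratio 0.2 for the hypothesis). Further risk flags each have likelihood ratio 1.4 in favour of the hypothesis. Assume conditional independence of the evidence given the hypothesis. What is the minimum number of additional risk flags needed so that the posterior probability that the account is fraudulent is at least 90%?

18

Prior odds = (1/12)/(11/12) = 1/11.
Combined Bayes factor of the evidence already in hand = 1.3 × 0.2 = 0.26.
Odds after that evidence = (1/11) × 0.26 = 13/550.
Target odds = 0.9/0.1 = 9.
Need 1.4ⁿ ≥ 9 ÷ (13/550) = 4950/13.
1.4¹⁷ ≈304.913 falls short of 4950/13 but 1.4¹⁸ ≈426.879 reaches it, so n = 18.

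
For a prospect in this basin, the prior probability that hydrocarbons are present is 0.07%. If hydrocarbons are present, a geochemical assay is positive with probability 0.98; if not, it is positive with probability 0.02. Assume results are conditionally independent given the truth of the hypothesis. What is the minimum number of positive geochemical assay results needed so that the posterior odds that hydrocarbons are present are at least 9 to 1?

3

Prior odds = 0.0007/0.9993 = 7/9993.
Likelihood ratio of a positive = 0.98/0.02 = 49.
Target odds = 9.
Require 49ⁿ ≥ 9 ÷ (7/9993) = 89937/7.
49² = 2401 falls short of 89937/7 but 49³ = 117649 reaches it, so n = 3.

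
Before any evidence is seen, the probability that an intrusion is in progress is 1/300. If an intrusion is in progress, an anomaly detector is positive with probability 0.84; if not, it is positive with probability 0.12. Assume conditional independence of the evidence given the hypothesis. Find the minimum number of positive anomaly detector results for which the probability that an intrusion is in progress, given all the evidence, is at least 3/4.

Prior odds: (1/300) ÷ (299/300) = 1/299.
Likelihood ratio of a positive = 0.84/0.12 = 7.
Target odds: 0.75 ÷ 0.25 = 3.
Require 7ⁿ ≥ 3 ÷ (1/299) = 897.
7³ = 343 falls short of 897 but 7⁴ = 2401 reaches it, so n = 4.

4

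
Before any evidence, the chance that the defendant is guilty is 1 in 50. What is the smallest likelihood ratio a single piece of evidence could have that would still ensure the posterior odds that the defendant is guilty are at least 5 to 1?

Prior odds = 0.02/0.98 = 1/49.
Target odds = 5.
Required Bayes factor = 5 ÷ (1/49) = 245.

245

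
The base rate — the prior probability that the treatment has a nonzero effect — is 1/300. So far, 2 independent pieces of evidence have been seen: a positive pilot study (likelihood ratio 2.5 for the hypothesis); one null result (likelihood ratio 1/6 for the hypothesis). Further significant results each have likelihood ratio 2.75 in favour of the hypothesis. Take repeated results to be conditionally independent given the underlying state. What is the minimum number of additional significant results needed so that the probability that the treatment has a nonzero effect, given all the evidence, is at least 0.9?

Prior odds = (1/300)/(299/300) = 1/299.
Combined Bayes factor of the evidence already in hand = 2.5 × (1/6) = 5/12.
Odds after that evidence = (1/299) × 5/12 = 5/3588.
Target odds = 0.9/0.1 = 9.
Need 2.75ⁿ ≥ 9 ÷ (5/3588) = 6458.4.
2.75⁸ = 214358881/65536 falls short of 6458.4 but 2.75⁹ ≈8994.86 reaches it, so n = 9.

9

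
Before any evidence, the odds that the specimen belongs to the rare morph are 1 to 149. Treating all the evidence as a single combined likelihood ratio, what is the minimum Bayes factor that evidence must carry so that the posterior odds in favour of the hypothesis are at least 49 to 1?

Prior odds = 1/149.
Target odds = 49.
Required Bayes factor = 49 ÷ (1/149) = 7301.

7301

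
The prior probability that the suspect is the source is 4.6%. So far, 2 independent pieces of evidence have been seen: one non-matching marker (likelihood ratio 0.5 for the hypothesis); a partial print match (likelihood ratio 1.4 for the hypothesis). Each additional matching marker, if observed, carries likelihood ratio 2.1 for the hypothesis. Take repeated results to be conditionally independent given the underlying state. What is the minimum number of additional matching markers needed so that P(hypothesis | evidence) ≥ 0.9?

Prior odds = 0.046/0.954 = 23/477.
Combined Bayes factor of the evidence already in hand = 0.5 × 1.4 = 0.7.
Odds after that evidence = (23/477) × 0.7 = 161/4770.
Target odds = 0.9/0.1 = 9.
Need 2.1ⁿ ≥ 9 ÷ (161/4770) = 42930/161.
2.1⁷ ≈180.109 falls short of 42930/161 but 2.1⁸ ≈378.229 reaches it, so n = 8.

8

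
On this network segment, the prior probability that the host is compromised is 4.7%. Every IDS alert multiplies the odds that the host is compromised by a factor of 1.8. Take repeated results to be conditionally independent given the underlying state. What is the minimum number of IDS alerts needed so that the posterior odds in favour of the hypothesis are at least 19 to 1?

11

Prior odds = 0.047/0.953 = 47/953.
Likelihood ratio per IDS alert = 1.8.
Target odds = 19.
Need (47/953) × 1.8ⁿ ≥ 19, i.e. 1.8ⁿ ≥ 18107/47.
1.8¹⁰ ≈357.047 falls short of 18107/47 but 1.8¹¹ ≈642.684 reaches it, so n = 11.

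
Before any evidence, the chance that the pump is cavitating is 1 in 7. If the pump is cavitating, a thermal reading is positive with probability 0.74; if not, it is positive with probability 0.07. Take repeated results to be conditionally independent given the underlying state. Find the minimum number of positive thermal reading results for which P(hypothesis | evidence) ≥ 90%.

Prior odds: (1/7) ÷ (6/7) = 1/6.
Likelihood ratio of a positive = 0.74/0.07 = 74/7.
Target posterior odds = 0.9/0.1 = 9.
Require (74/7)ⁿ ≥ 9 ÷ (1/6) = 54.
(74/7)¹ = 74/7 falls short of 54 but (74/7)² = 5476/49 reaches it, so n = 2.

2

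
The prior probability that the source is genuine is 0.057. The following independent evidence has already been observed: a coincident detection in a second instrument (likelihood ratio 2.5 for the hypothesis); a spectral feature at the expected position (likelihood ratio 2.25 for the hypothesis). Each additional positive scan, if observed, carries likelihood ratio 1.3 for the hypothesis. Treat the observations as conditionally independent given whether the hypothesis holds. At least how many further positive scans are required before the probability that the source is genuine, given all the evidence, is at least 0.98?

Prior odds = 0.057/0.943 = 57/943.
Combined Bayes factor of the evidence already in hand = 2.5 × 2.25 = 5.625.
Odds after that evidence = (57/943) × 5.625 = 2565/7544.
Target odds = 0.98/0.02 = 49.
Need 1.3ⁿ ≥ 49 ÷ (2565/7544) = 369656/2565.
1.3¹⁸ ≈112.455 falls short of 369656/2565 but 1.3¹⁹ ≈146.192 reaches it, so n = 19.

19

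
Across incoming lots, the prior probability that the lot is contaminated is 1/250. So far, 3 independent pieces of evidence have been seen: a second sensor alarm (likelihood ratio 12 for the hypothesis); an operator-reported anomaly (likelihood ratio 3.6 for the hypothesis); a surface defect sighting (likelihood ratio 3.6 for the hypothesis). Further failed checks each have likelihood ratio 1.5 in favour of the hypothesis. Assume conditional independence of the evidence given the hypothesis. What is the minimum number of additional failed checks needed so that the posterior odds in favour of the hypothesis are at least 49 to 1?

11

Prior odds = 0.004/0.996 = 1/249.
Combined Bayes factor of the evidence already in hand = 12 × 3.6 × 3.6 = 155.52.
Odds after that evidence = (1/249) × 155.52 = 1296/2075.
Target odds = 49.
Need 1.5ⁿ ≥ 49 ÷ (1296/2075) = 101675/1296.
1.5¹⁰ = 59049/1024 falls short of 101675/1296 but 1.5¹¹ = 177147/2048 reaches it, so n = 11.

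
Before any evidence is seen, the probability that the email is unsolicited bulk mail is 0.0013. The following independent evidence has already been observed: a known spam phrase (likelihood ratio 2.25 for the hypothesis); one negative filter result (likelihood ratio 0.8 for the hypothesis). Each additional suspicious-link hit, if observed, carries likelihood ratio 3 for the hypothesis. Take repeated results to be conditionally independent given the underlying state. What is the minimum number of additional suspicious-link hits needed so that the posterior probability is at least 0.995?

Prior odds = 0.0013/0.9987 = 13/9987.
Combined Bayes factor of the evidence already in hand = 2.25 × 0.8 = 1.8.
Odds after that evidence = (13/9987) × 1.8 = 39/16645.
Target odds = 0.995/0.005 = 199.
Need 3ⁿ ≥ 199 ÷ (39/16645) = 3312355/39.
3¹⁰ = 59049 falls short of 3312355/39 but 3¹¹ = 177147 reaches it, so n = 11.

11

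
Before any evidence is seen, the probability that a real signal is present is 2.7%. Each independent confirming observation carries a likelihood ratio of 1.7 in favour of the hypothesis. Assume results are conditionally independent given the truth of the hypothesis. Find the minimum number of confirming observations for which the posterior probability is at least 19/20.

13

Prior odds: 0.027 ÷ 0.973 = 27/973.
Likelihood ratio per confirming observation = 1.7.
Target posterior odds = 0.95/0.05 = 19.
Require 1.7ⁿ ≥ 19 ÷ (27/973) = 18487/27.
1.7¹² ≈582.622 falls short of 18487/27 but 1.7¹³ ≈990.458 reaches it, so n = 13.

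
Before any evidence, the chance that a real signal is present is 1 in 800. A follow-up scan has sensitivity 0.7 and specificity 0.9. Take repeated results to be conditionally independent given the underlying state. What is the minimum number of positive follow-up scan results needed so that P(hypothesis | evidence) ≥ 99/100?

6

Prior odds = 0.00125/0.99875 = 1/799.
False-positive rate = 1 − 0.9 = 0.1; likelihood ratio of a positive = 0.7/0.1 = 7.
Target posterior odds = 0.99/0.01 = 99.
Need (1/799) × 7ⁿ ≥ 99, i.e. 7ⁿ ≥ 79101.
7⁵ = 16807 falls short of 79101 but 7⁶ = 117649 reaches it, so n = 6.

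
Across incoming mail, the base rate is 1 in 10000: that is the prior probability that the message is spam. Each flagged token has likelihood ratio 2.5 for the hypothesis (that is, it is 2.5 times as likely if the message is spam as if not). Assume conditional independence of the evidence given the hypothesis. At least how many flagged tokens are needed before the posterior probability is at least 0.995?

16

Prior odds: 0.0001 ÷ 0.9999 = 1/9999.
Likelihood ratio per flagged token = 2.5.
Target odds: 0.995 ÷ 0.005 = 199.
Need (1/9999) × 2.5ⁿ ≥ 199, i.e. 2.5ⁿ ≥ 1989801.
2.5¹⁵ ≈931323 falls short of 1989801 but 2.5¹⁶ ≈2.32831e+06 reaches it, so n = 16.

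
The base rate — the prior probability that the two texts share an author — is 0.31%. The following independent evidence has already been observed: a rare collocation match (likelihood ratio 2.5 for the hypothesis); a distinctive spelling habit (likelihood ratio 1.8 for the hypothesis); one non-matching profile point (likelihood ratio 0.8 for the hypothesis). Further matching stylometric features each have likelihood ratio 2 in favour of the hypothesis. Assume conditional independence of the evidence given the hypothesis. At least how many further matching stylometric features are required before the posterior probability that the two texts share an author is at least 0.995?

15

Prior odds = 0.0031/0.9969 = 31/9969.
Combined Bayes factor of the evidence already in hand = 2.5 × 1.8 × 0.8 = 3.6.
Odds after that evidence = (31/9969) × 3.6 = 186/16615.
Target odds = 0.995/0.005 = 199.
Need 2ⁿ ≥ 199 ÷ (186/16615) = 3306385/186.
2¹⁴ = 16384 falls short of 3306385/186 but 2¹⁵ = 32768 reaches it, so n = 15.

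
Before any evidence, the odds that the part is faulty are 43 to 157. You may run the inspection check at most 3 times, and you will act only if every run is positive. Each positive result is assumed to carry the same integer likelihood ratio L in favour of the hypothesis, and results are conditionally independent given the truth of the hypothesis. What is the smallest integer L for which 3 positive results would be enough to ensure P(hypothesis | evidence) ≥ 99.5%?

9

Prior odds = 43/157.
Target odds = 0.995/0.005 = 199.
Need L³ ≥ 199 ÷ (43/157) = 31243/43.
8³ = 512 < 31243/43 ≤ 729 = 9³, so L = 9.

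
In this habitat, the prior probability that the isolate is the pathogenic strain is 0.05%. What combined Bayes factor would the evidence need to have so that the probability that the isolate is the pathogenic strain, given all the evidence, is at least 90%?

Prior odds = 0.0005/0.9995 = 1/1999.
Target odds = 0.9/0.1 = 9.
Required Bayes factor = 9 ÷ (1/1999) = 17991.

17991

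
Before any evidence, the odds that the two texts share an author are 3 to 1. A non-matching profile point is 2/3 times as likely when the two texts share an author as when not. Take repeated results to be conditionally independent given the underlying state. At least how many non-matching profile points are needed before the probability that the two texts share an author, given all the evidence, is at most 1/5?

7

Prior odds = 3.
Likelihood ratio per non-matching profile point = 2/3.
Target odds: 0.2 ÷ 0.8 = 0.25.
Require (2/3)ⁿ ≤ 0.25 ÷ 3 = 1/12.
(2/3)⁶ = 64/729 is still above 1/12 but (2/3)⁷ = 128/2187 is at or below it, so n = 7.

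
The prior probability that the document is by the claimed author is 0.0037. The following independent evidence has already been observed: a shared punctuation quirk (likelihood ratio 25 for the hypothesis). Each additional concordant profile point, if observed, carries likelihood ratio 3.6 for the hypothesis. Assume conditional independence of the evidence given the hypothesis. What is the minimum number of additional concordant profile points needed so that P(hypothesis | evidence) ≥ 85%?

4

Prior odds = 0.0037/0.9963 = 37/9963.
Bayes factor of the evidence already in hand = 25.
Odds after that evidence = (37/9963) × 25 = 925/9963.
Target odds = 0.85/0.15 = 17/3.
Need 3.6ⁿ ≥ 17/3 ÷ (925/9963) = 56457/925.
3.6³ = 46.656 falls short of 56457/925 but 3.6⁴ = 167.9616 reaches it, so n = 4.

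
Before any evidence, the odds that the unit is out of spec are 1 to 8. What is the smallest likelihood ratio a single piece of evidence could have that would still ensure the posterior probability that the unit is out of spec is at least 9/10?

72

Prior odds = 0.125.
Target odds = 0.9/0.1 = 9.
Required Bayes factor = 9 ÷ 0.125 = 72.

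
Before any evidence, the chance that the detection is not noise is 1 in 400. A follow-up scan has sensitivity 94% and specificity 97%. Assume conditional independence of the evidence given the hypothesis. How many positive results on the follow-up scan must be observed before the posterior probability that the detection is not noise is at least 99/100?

4

Prior odds = 0.0025/0.9975 = 1/399.
False-positive rate = 1 − 0.97 = 0.03; likelihood ratio of a positive = 0.94/0.03 = 94/3.
Target posterior odds = 0.99/0.01 = 99.
Need (1/399) × (94/3)ⁿ ≥ 99, i.e. (94/3)ⁿ ≥ 39501.
(94/3)³ = 830584/27 falls short of 39501 but (94/3)⁴ = 78074896/81 reaches it, so n = 4.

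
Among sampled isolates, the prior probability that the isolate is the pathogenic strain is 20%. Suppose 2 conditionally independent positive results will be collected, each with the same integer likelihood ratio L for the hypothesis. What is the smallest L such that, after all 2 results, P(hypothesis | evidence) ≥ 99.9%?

Prior odds = 0.2/0.8 = 0.25.
Target odds = 0.999/0.001 = 999.
Need L² ≥ 999 ÷ 0.25 = 3996.
63² = 3969 < 3996 ≤ 4096 = 64², so L = 64.

64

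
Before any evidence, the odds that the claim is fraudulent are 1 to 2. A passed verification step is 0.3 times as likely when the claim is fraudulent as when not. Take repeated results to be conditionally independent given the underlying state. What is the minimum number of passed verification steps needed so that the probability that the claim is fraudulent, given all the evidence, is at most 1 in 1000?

6

Prior odds = 0.5.
Likelihood ratio per passed verification step = 0.3.
Target posterior odds = 0.001/0.999 = 1/999.
Require 0.3ⁿ ≤ 1/999 ÷ 0.5 = 2/999.
0.3⁵ = 243/100000 is still above 2/999 but 0.3⁶ = 729/1000000 is at or below it, so n = 6.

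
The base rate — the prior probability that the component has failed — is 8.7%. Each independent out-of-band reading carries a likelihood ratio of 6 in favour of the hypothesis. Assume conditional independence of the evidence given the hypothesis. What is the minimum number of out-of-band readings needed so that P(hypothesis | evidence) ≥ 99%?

Prior odds = 0.087/0.913 = 87/913.
Likelihood ratio per out-of-band reading = 6.
Target posterior odds = 0.99/0.01 = 99.
Require 6ⁿ ≥ 99 ÷ (87/913) = 30129/29.
6³ = 216 falls short of 30129/29 but 6⁴ = 1296 reaches it, so n = 4.

4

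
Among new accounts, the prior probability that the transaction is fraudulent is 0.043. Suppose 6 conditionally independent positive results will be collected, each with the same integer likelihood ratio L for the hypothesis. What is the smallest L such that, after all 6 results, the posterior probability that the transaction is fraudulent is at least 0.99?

4

Prior odds = 0.043/0.957 = 43/957.
Target odds = 0.99/0.01 = 99.
Need L⁶ ≥ 99 ÷ (43/957) = 94743/43.
3⁶ = 729 < 94743/43 ≤ 4096 = 4⁶, so L = 4.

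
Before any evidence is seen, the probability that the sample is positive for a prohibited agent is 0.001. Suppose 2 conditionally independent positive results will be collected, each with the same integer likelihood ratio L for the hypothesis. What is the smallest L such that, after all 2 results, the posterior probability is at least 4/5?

Prior odds = 0.001/0.999 = 1/999.
Target odds = 0.8/0.2 = 4.
Need L² ≥ 4 ÷ (1/999) = 3996.
63² = 3969 < 3996 ≤ 4096 = 64², so L = 64.

64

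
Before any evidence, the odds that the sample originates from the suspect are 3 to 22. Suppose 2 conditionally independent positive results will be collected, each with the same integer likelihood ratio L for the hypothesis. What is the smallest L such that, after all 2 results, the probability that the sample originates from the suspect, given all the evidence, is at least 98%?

19

Prior odds = 3/22.
Target odds = 0.98/0.02 = 49.
Need L² ≥ 49 ÷ (3/22) = 1078/3.
18² = 324 < 1078/3 ≤ 361 = 19², so L = 19.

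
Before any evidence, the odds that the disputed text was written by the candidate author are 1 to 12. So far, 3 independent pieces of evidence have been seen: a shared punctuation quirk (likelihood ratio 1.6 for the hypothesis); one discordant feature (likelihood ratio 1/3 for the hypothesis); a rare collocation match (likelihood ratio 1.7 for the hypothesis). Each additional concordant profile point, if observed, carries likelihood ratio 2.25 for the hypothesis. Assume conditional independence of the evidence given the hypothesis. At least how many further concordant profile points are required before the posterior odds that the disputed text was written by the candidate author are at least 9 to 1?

Prior odds = 1/12.
Combined Bayes factor of the evidence already in hand = 1.6 × (1/3) × 1.7 = 68/75.
Odds after that evidence = (1/12) × 68/75 = 17/225.
Target odds = 9.
Need 2.25ⁿ ≥ 9 ÷ (17/225) = 2025/17.
2.25⁵ = 59049/1024 falls short of 2025/17 but 2.25⁶ = 531441/4096 reaches it, so n = 6.

6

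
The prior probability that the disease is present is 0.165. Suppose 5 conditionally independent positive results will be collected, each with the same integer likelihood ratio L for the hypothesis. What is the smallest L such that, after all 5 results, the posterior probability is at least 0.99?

4

Prior odds = 0.165/0.835 = 33/167.
Target odds = 0.99/0.01 = 99.
Need L⁵ ≥ 99 ÷ (33/167) = 501.
3⁵ = 243 < 501 ≤ 1024 = 4⁵, so L = 4.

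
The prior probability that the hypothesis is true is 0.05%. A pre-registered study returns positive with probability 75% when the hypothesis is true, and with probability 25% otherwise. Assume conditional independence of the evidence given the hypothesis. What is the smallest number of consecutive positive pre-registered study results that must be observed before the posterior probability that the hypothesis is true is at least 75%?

Prior odds = 0.0005/0.9995 = 1/1999.
Likelihood ratio of a positive result = 0.75/0.25 = 3.
Target posterior odds = 0.75/0.25 = 3.
Need (1/1999) × 3ⁿ ≥ 3, i.e. 3ⁿ ≥ 5997.
3⁷ = 2187 falls short of 5997 but 3⁸ = 6561 reaches it, so n = 8.

8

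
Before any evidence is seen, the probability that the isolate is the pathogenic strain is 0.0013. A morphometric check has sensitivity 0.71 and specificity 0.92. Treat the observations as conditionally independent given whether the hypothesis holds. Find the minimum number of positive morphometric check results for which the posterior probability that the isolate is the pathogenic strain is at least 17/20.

Prior odds = 0.0013/0.9987 = 13/9987.
False-positive rate = 1 − 0.92 = 0.08; likelihood ratio of a positive = 0.71/0.08 = 8.875.
Target posterior odds = 0.85/0.15 = 17/3.
Require 8.875ⁿ ≥ 17/3 ÷ (13/9987) = 56593/13.
8.875³ = 357911/512 falls short of 56593/13 but 8.875⁴ = 25411681/4096 reaches it, so n = 4.

4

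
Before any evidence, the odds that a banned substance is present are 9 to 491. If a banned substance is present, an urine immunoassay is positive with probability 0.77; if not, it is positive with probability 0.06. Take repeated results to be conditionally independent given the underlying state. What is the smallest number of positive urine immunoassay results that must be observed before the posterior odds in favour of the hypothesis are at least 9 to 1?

Prior odds = 9/491.
Likelihood ratio of a positive = 0.77/0.06 = 77/6.
Target odds = 9.
Need (9/491) × (77/6)ⁿ ≥ 9, i.e. (77/6)ⁿ ≥ 491.
(77/6)² = 5929/36 falls short of 491 but (77/6)³ = 456533/216 reaches it, so n = 3.

3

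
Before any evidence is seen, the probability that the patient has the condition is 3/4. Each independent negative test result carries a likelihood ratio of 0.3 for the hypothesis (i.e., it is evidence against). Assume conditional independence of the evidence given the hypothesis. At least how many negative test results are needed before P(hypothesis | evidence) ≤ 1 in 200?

Prior odds = 0.75/0.25 = 3.
Likelihood ratio per negative test result = 0.3.
Target odds: 0.005 ÷ 0.995 = 1/199.
Need 3 × 0.3ⁿ ≤ 1/199, i.e. 0.3ⁿ ≤ 1/597.
0.3⁵ = 243/100000 is still above 1/597 but 0.3⁶ = 729/1000000 is at or below it, so n = 6.

6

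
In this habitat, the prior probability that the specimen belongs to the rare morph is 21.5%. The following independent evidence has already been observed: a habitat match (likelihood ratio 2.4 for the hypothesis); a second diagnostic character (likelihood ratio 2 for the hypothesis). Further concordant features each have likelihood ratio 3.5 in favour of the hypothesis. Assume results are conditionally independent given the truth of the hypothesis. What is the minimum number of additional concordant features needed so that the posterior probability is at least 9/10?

Prior odds = 0.215/0.785 = 43/157.
Combined Bayes factor of the evidence already in hand = 2.4 × 2 = 4.8.
Odds after that evidence = (43/157) × 4.8 = 1032/785.
Target odds = 0.9/0.1 = 9.
Need 3.5ⁿ ≥ 9 ÷ (1032/785) = 2355/344.
3.5¹ = 3.5 falls short of 2355/344 but 3.5² = 12.25 reaches it, so n = 2.

2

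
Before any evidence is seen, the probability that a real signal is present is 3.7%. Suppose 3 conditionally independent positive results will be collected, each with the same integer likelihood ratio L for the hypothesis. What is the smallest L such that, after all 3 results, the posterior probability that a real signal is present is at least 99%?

14

Prior odds = 0.037/0.963 = 37/963.
Target odds = 0.99/0.01 = 99.
Need L³ ≥ 99 ÷ (37/963) = 95337/37.
13³ = 2197 < 95337/37 ≤ 2744 = 14³, so L = 14.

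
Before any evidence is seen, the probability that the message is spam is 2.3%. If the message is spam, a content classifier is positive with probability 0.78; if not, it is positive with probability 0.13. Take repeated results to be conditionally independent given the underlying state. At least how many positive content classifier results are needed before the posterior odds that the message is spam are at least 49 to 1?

Prior odds = 0.023/0.977 = 23/977.
Likelihood ratio of a positive = 0.78/0.13 = 6.
Target odds = 49.
Need (23/977) × 6ⁿ ≥ 49, i.e. 6ⁿ ≥ 47873/23.
6⁴ = 1296 falls short of 47873/23 but 6⁵ = 7776 reaches it, so n = 5.

5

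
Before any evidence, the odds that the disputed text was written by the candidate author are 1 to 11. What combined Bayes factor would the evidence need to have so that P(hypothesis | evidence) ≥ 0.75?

33

Prior odds = 1/11.
Target odds = 0.75/0.25 = 3.
Required Bayes factor = 3 ÷ (1/11) = 33.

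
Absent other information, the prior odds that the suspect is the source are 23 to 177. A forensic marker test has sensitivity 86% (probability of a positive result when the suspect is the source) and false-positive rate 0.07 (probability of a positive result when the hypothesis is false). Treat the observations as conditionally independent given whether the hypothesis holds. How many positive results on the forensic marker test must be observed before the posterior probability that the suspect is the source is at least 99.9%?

Prior odds = 23/177.
Likelihood ratio of a positive result = 0.86/0.07 = 86/7.
Target posterior odds = 0.999/0.001 = 999.
Require (86/7)ⁿ ≥ 999 ÷ (23/177) = 176823/23.
(86/7)³ = 636056/343 falls short of 176823/23 but (86/7)⁴ = 54700816/2401 reaches it, so n = 4.

4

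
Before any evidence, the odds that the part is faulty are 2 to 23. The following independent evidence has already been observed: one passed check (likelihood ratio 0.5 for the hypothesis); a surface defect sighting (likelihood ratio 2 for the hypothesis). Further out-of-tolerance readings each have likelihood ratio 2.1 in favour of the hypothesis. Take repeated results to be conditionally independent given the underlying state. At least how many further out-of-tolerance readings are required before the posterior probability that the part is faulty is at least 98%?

Prior odds = 2/23.
Combined Bayes factor of the evidence already in hand = 0.5 × 2 = 1.
Odds after that evidence = (2/23) × 1 = 2/23.
Target odds = 0.98/0.02 = 49.
Need 2.1ⁿ ≥ 49 ÷ (2/23) = 563.5.
2.1⁸ ≈378.229 falls short of 563.5 but 2.1⁹ ≈794.28 reaches it, so n = 9.

9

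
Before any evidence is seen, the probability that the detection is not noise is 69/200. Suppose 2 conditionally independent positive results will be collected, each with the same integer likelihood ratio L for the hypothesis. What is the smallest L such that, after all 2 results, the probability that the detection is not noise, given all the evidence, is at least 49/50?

Prior odds = 0.345/0.655 = 69/131.
Target odds = 0.98/0.02 = 49.
Need L² ≥ 49 ÷ (69/131) = 6419/69.
9² = 81 < 6419/69 ≤ 100 = 10², so L = 10.

10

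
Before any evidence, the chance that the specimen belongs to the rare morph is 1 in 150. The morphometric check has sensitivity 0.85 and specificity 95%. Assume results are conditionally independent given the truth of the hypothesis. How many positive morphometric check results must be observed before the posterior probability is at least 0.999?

Prior odds = (1/150)/(149/150) = 1/149.
False-positive rate = 1 − 0.95 = 0.05; likelihood ratio of a positive = 0.85/0.05 = 17.
Target posterior odds = 0.999/0.001 = 999.
Need (1/149) × 17ⁿ ≥ 999, i.e. 17ⁿ ≥ 148851.
17⁴ = 83521 falls short of 148851 but 17⁵ = 1419857 reaches it, so n = 5.

5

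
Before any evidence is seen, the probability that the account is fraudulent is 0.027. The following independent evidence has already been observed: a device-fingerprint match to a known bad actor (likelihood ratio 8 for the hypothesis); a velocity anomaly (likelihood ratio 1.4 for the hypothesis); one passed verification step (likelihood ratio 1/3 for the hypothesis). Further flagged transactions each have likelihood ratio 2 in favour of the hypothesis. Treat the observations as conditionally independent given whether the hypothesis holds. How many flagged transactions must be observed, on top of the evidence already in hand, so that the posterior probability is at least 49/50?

Prior odds = 0.027/0.973 = 27/973.
Combined Bayes factor of the evidence already in hand = 8 × 1.4 × (1/3) = 56/15.
Odds after that evidence = (27/973) × 56/15 = 72/695.
Target odds = 0.98/0.02 = 49.
Need 2ⁿ ≥ 49 ÷ (72/695) = 34055/72.
2⁸ = 256 falls short of 34055/72 but 2⁹ = 512 reaches it, so n = 9.

9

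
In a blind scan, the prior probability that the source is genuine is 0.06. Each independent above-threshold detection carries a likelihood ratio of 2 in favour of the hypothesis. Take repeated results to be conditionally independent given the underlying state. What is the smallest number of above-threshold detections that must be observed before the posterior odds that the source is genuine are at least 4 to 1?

Prior odds: 0.06 ÷ 0.94 = 3/47.
Likelihood ratio per above-threshold detection = 2.
Target odds = 4.
Require 2ⁿ ≥ 4 ÷ (3/47) = 188/3.
2⁵ = 32 falls short of 188/3 but 2⁶ = 64 reaches it, so n = 6.

6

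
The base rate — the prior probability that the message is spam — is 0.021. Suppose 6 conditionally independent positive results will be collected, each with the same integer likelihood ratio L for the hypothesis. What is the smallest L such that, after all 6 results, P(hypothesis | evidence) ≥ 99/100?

5

Prior odds = 0.021/0.979 = 21/979.
Target odds = 0.99/0.01 = 99.
Need L⁶ ≥ 99 ÷ (21/979) = 32307/7.
4⁶ = 4096 < 32307/7 ≤ 15625 = 5⁶, so L = 5.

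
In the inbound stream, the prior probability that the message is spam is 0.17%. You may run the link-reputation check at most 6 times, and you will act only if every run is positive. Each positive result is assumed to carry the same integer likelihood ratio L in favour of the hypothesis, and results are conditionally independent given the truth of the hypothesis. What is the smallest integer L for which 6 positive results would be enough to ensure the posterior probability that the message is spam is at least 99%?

7

Prior odds = 0.0017/0.9983 = 17/9983.
Target odds = 0.99/0.01 = 99.
Need L⁶ ≥ 99 ÷ (17/9983) = 988317/17.
6⁶ = 46656 < 988317/17 ≤ 117649 = 7⁶, so L = 7.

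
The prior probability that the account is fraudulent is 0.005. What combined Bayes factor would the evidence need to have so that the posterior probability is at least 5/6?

Prior odds = 0.005/0.995 = 1/199.
Target odds = (5/6)/(1/6) = 5.
Required Bayes factor = 5 ÷ (1/199) = 995.

995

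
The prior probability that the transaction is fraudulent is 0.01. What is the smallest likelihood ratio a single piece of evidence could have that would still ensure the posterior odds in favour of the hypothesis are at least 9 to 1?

891

Prior odds = 0.01/0.99 = 1/99.
Target odds = 9.
Required Bayes factor = 9 ÷ (1/99) = 891.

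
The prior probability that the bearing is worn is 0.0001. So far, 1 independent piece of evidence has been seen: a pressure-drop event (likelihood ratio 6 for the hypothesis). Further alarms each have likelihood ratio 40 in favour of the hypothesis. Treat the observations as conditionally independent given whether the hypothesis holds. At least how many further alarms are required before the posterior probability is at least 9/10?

Prior odds = 0.0001/0.9999 = 1/9999.
Bayes factor of the evidence already in hand = 6.
Odds after that evidence = (1/9999) × 6 = 2/3333.
Target odds = 0.9/0.1 = 9.
Need 40ⁿ ≥ 9 ÷ (2/3333) = 14998.5.
40² = 1600 falls short of 14998.5 but 40³ = 64000 reaches it, so n = 3.

3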